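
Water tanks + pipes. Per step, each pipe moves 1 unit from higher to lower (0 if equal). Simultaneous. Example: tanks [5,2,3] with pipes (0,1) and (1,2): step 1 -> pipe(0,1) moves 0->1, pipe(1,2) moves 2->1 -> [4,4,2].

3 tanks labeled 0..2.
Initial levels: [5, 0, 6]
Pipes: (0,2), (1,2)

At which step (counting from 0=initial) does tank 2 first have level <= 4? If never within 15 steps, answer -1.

Step 1: flows [2->0,2->1] -> levels [6 1 4]
Tank 2 first reaches <=4 at step 1

Answer: 1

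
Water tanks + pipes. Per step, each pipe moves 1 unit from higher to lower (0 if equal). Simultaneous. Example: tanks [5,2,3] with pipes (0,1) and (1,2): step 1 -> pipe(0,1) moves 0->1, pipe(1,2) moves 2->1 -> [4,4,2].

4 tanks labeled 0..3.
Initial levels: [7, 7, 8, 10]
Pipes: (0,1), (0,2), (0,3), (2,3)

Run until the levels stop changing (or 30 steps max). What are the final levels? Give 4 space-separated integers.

Answer: 6 8 9 9

Derivation:
Step 1: flows [0=1,2->0,3->0,3->2] -> levels [9 7 8 8]
Step 2: flows [0->1,0->2,0->3,2=3] -> levels [6 8 9 9]
Step 3: flows [1->0,2->0,3->0,2=3] -> levels [9 7 8 8]
  -> period-2 cycle: step 3 state = step 1 state; never stabilizes
  -> state at step 30: (30-1) mod 2 = 1, same as step 2 -> [6 8 9 9]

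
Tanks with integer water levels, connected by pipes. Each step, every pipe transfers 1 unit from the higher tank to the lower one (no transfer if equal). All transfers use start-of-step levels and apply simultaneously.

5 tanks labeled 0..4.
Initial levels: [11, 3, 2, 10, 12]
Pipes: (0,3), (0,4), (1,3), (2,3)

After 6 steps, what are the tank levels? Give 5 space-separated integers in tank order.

Step 1: flows [0->3,4->0,3->1,3->2] -> levels [11 4 3 9 11]
Step 2: flows [0->3,0=4,3->1,3->2] -> levels [10 5 4 8 11]
Step 3: flows [0->3,4->0,3->1,3->2] -> levels [10 6 5 7 10]
Step 4: flows [0->3,0=4,3->1,3->2] -> levels [9 7 6 6 10]
Step 5: flows [0->3,4->0,1->3,2=3] -> levels [9 6 6 8 9]
Step 6: flows [0->3,0=4,3->1,3->2] -> levels [8 7 7 7 9]

Answer: 8 7 7 7 9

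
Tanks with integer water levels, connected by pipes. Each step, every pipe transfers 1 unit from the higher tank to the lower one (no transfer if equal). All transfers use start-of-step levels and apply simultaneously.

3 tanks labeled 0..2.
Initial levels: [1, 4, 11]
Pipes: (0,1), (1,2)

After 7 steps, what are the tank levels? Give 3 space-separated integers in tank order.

Answer: 6 4 6

Derivation:
Step 1: flows [1->0,2->1] -> levels [2 4 10]
Step 2: flows [1->0,2->1] -> levels [3 4 9]
Step 3: flows [1->0,2->1] -> levels [4 4 8]
Step 4: flows [0=1,2->1] -> levels [4 5 7]
Step 5: flows [1->0,2->1] -> levels [5 5 6]
Step 6: flows [0=1,2->1] -> levels [5 6 5]
Step 7: flows [1->0,1->2] -> levels [6 4 6]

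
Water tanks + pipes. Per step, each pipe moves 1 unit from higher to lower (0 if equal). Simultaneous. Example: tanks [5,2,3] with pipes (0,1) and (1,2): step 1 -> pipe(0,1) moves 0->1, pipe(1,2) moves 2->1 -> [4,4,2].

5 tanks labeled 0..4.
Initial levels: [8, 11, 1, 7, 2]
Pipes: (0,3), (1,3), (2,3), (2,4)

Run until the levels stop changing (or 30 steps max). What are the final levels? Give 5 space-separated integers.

Answer: 7 7 6 4 5

Derivation:
Step 1: flows [0->3,1->3,3->2,4->2] -> levels [7 10 3 8 1]
Step 2: flows [3->0,1->3,3->2,2->4] -> levels [8 9 3 7 2]
Step 3: flows [0->3,1->3,3->2,2->4] -> levels [7 8 3 8 3]
Step 4: flows [3->0,1=3,3->2,2=4] -> levels [8 8 4 6 3]
Step 5: flows [0->3,1->3,3->2,2->4] -> levels [7 7 4 7 4]
Step 6: flows [0=3,1=3,3->2,2=4] -> levels [7 7 5 6 4]
Step 7: flows [0->3,1->3,3->2,2->4] -> levels [6 6 5 7 5]
Step 8: flows [3->0,3->1,3->2,2=4] -> levels [7 7 6 4 5]
Step 9: flows [0->3,1->3,2->3,2->4] -> levels [6 6 4 7 6]
Step 10: flows [3->0,3->1,3->2,4->2] -> levels [7 7 6 4 5]
  -> period-2 cycle: step 10 state = step 8 state; never stabilizes
  -> state at step 30: (30-8) mod 2 = 0, same as step 8 -> [7 7 6 4 5]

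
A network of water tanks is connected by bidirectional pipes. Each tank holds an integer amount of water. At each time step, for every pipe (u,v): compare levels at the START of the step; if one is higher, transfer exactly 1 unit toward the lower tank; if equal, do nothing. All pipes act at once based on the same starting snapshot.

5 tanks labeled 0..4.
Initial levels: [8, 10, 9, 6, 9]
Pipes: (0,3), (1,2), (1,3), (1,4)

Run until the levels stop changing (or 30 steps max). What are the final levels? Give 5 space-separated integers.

Step 1: flows [0->3,1->2,1->3,1->4] -> levels [7 7 10 8 10]
Step 2: flows [3->0,2->1,3->1,4->1] -> levels [8 10 9 6 9]
  -> period-2 cycle: step 2 state = step 0 state; never stabilizes
  -> state at step 30: (30-0) mod 2 = 0, same as step 0 -> [8 10 9 6 9]

Answer: 8 10 9 6 9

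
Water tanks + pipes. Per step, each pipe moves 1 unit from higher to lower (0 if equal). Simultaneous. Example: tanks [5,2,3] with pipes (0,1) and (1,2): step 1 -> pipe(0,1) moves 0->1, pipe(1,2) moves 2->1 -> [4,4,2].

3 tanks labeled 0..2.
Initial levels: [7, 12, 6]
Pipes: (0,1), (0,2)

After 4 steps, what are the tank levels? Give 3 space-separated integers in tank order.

Step 1: flows [1->0,0->2] -> levels [7 11 7]
Step 2: flows [1->0,0=2] -> levels [8 10 7]
Step 3: flows [1->0,0->2] -> levels [8 9 8]
Step 4: flows [1->0,0=2] -> levels [9 8 8]

Answer: 9 8 8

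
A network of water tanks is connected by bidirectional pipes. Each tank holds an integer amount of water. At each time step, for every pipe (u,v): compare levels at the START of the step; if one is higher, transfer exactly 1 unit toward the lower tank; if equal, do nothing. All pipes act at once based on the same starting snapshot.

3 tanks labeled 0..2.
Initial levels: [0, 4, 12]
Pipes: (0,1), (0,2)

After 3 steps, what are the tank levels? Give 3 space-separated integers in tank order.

Step 1: flows [1->0,2->0] -> levels [2 3 11]
Step 2: flows [1->0,2->0] -> levels [4 2 10]
Step 3: flows [0->1,2->0] -> levels [4 3 9]

Answer: 4 3 9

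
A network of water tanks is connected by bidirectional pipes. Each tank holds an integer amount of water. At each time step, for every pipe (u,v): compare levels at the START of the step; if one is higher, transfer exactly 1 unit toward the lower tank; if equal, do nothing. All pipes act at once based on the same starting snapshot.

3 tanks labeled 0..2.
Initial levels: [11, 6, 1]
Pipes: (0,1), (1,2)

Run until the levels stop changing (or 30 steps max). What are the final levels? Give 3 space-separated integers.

Step 1: flows [0->1,1->2] -> levels [10 6 2]
Step 2: flows [0->1,1->2] -> levels [9 6 3]
Step 3: flows [0->1,1->2] -> levels [8 6 4]
Step 4: flows [0->1,1->2] -> levels [7 6 5]
Step 5: flows [0->1,1->2] -> levels [6 6 6]
Step 6: flows [0=1,1=2] -> levels [6 6 6]
  -> stable (no change)

Answer: 6 6 6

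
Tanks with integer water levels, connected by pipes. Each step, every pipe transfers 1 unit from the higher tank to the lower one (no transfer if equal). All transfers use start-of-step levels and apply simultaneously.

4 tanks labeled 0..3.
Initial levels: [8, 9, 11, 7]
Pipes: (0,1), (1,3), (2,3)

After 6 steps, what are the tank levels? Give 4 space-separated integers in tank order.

Step 1: flows [1->0,1->3,2->3] -> levels [9 7 10 9]
Step 2: flows [0->1,3->1,2->3] -> levels [8 9 9 9]
Step 3: flows [1->0,1=3,2=3] -> levels [9 8 9 9]
Step 4: flows [0->1,3->1,2=3] -> levels [8 10 9 8]
Step 5: flows [1->0,1->3,2->3] -> levels [9 8 8 10]
Step 6: flows [0->1,3->1,3->2] -> levels [8 10 9 8]

Answer: 8 10 9 8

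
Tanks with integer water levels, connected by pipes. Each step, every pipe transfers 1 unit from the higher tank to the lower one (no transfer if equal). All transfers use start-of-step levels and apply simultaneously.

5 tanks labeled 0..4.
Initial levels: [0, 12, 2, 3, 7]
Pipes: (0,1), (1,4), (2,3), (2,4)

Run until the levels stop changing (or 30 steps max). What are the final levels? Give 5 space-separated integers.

Step 1: flows [1->0,1->4,3->2,4->2] -> levels [1 10 4 2 7]
Step 2: flows [1->0,1->4,2->3,4->2] -> levels [2 8 4 3 7]
Step 3: flows [1->0,1->4,2->3,4->2] -> levels [3 6 4 4 7]
Step 4: flows [1->0,4->1,2=3,4->2] -> levels [4 6 5 4 5]
Step 5: flows [1->0,1->4,2->3,2=4] -> levels [5 4 4 5 6]
Step 6: flows [0->1,4->1,3->2,4->2] -> levels [4 6 6 4 4]
Step 7: flows [1->0,1->4,2->3,2->4] -> levels [5 4 4 5 6]
  -> period-2 cycle: step 7 state = step 5 state; never stabilizes
  -> state at step 30: (30-5) mod 2 = 1, same as step 6 -> [4 6 6 4 4]

Answer: 4 6 6 4 4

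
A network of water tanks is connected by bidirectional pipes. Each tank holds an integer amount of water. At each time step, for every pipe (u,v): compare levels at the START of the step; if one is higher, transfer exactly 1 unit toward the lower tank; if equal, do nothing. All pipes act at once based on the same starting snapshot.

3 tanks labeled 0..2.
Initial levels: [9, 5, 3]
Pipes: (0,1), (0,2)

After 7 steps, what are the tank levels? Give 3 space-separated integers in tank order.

Answer: 7 5 5

Derivation:
Step 1: flows [0->1,0->2] -> levels [7 6 4]
Step 2: flows [0->1,0->2] -> levels [5 7 5]
Step 3: flows [1->0,0=2] -> levels [6 6 5]
Step 4: flows [0=1,0->2] -> levels [5 6 6]
Step 5: flows [1->0,2->0] -> levels [7 5 5]
Step 6: flows [0->1,0->2] -> levels [5 6 6]
  -> period-2 cycle: step 6 state = step 4 state
  -> state at step 7: (7-4) mod 2 = 1, same as step 5 -> [7 5 5]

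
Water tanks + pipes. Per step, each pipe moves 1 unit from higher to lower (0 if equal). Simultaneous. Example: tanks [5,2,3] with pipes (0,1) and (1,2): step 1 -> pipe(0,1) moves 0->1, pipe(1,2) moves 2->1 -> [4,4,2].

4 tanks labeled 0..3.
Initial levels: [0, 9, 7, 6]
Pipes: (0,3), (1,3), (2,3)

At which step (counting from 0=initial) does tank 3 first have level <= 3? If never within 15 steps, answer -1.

Answer: -1

Derivation:
Step 1: flows [3->0,1->3,2->3] -> levels [1 8 6 7]
Step 2: flows [3->0,1->3,3->2] -> levels [2 7 7 6]
Step 3: flows [3->0,1->3,2->3] -> levels [3 6 6 7]
Step 4: flows [3->0,3->1,3->2] -> levels [4 7 7 4]
Step 5: flows [0=3,1->3,2->3] -> levels [4 6 6 6]
Step 6: flows [3->0,1=3,2=3] -> levels [5 6 6 5]
Step 7: flows [0=3,1->3,2->3] -> levels [5 5 5 7]
Step 8: flows [3->0,3->1,3->2] -> levels [6 6 6 4]
Step 9: flows [0->3,1->3,2->3] -> levels [5 5 5 7]
  -> period-2 cycle (repeats step 7); tank 3 never drops to <=3
Tank 3 never reaches <=3 within 15 steps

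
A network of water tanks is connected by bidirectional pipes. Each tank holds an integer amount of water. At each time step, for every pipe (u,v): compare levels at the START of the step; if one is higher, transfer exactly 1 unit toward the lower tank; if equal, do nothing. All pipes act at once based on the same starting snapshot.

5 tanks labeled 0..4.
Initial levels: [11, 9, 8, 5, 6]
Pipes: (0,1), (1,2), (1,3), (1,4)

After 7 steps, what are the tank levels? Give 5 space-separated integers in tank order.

Answer: 8 7 8 8 8

Derivation:
Step 1: flows [0->1,1->2,1->3,1->4] -> levels [10 7 9 6 7]
Step 2: flows [0->1,2->1,1->3,1=4] -> levels [9 8 8 7 7]
Step 3: flows [0->1,1=2,1->3,1->4] -> levels [8 7 8 8 8]
Step 4: flows [0->1,2->1,3->1,4->1] -> levels [7 11 7 7 7]
Step 5: flows [1->0,1->2,1->3,1->4] -> levels [8 7 8 8 8]
  -> period-2 cycle: step 5 state = step 3 state
  -> state at step 7: (7-3) mod 2 = 0, same as step 3 -> [8 7 8 8 8]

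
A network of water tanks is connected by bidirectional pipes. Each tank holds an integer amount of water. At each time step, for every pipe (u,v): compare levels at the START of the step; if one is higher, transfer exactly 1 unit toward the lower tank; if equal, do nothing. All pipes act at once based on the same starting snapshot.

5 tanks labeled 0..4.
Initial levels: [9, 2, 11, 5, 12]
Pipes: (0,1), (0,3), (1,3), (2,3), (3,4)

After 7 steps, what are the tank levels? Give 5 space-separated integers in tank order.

Step 1: flows [0->1,0->3,3->1,2->3,4->3] -> levels [7 4 10 7 11]
Step 2: flows [0->1,0=3,3->1,2->3,4->3] -> levels [6 6 9 8 10]
Step 3: flows [0=1,3->0,3->1,2->3,4->3] -> levels [7 7 8 8 9]
Step 4: flows [0=1,3->0,3->1,2=3,4->3] -> levels [8 8 8 7 8]
Step 5: flows [0=1,0->3,1->3,2->3,4->3] -> levels [7 7 7 11 7]
Step 6: flows [0=1,3->0,3->1,3->2,3->4] -> levels [8 8 8 7 8]
  -> period-2 cycle: step 6 state = step 4 state
  -> state at step 7: (7-4) mod 2 = 1, same as step 5 -> [7 7 7 11 7]

Answer: 7 7 7 11 7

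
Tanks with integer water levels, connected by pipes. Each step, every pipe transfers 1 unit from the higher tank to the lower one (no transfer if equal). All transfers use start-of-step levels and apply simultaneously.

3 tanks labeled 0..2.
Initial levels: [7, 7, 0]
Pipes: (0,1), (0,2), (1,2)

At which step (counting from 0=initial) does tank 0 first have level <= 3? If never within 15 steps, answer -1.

Step 1: flows [0=1,0->2,1->2] -> levels [6 6 2]
Step 2: flows [0=1,0->2,1->2] -> levels [5 5 4]
Step 3: flows [0=1,0->2,1->2] -> levels [4 4 6]
Step 4: flows [0=1,2->0,2->1] -> levels [5 5 4]
  -> period-2 cycle (repeats step 2); tank 0 never drops to <=3
Tank 0 never reaches <=3 within 15 steps

Answer: -1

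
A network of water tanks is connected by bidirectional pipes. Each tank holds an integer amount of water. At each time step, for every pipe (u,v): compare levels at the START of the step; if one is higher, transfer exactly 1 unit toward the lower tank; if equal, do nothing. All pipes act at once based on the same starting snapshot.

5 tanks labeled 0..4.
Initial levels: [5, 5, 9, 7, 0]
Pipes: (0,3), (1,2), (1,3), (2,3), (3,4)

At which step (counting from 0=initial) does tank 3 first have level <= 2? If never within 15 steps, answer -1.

Step 1: flows [3->0,2->1,3->1,2->3,3->4] -> levels [6 7 7 5 1]
Step 2: flows [0->3,1=2,1->3,2->3,3->4] -> levels [5 6 6 7 2]
Step 3: flows [3->0,1=2,3->1,3->2,3->4] -> levels [6 7 7 3 3]
Step 4: flows [0->3,1=2,1->3,2->3,3=4] -> levels [5 6 6 6 3]
Step 5: flows [3->0,1=2,1=3,2=3,3->4] -> levels [6 6 6 4 4]
Step 6: flows [0->3,1=2,1->3,2->3,3=4] -> levels [5 5 5 7 4]
Step 7: flows [3->0,1=2,3->1,3->2,3->4] -> levels [6 6 6 3 5]
Step 8: flows [0->3,1=2,1->3,2->3,4->3] -> levels [5 5 5 7 4]
  -> period-2 cycle (repeats step 6); tank 3 never drops to <=2
Tank 3 never reaches <=2 within 15 steps

Answer: -1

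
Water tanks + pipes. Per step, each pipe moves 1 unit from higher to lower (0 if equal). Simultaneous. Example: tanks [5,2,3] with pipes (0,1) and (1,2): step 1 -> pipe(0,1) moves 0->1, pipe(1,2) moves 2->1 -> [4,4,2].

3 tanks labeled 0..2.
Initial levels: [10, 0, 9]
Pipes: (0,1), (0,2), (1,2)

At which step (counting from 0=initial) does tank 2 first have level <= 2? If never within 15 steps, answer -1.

Step 1: flows [0->1,0->2,2->1] -> levels [8 2 9]
Step 2: flows [0->1,2->0,2->1] -> levels [8 4 7]
Step 3: flows [0->1,0->2,2->1] -> levels [6 6 7]
Step 4: flows [0=1,2->0,2->1] -> levels [7 7 5]
Step 5: flows [0=1,0->2,1->2] -> levels [6 6 7]
  -> period-2 cycle (repeats step 3); tank 2 never drops to <=2
Tank 2 never reaches <=2 within 15 steps

Answer: -1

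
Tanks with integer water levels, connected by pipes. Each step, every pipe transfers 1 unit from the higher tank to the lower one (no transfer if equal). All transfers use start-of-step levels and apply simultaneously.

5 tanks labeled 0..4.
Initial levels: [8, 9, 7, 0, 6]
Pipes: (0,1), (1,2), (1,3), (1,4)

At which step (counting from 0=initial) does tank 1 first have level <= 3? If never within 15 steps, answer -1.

Step 1: flows [1->0,1->2,1->3,1->4] -> levels [9 5 8 1 7]
Step 2: flows [0->1,2->1,1->3,4->1] -> levels [8 7 7 2 6]
Step 3: flows [0->1,1=2,1->3,1->4] -> levels [7 6 7 3 7]
Step 4: flows [0->1,2->1,1->3,4->1] -> levels [6 8 6 4 6]
Step 5: flows [1->0,1->2,1->3,1->4] -> levels [7 4 7 5 7]
Step 6: flows [0->1,2->1,3->1,4->1] -> levels [6 8 6 4 6]
  -> period-2 cycle (repeats step 4); tank 1 never drops to <=3
Tank 1 never reaches <=3 within 15 steps

Answer: -1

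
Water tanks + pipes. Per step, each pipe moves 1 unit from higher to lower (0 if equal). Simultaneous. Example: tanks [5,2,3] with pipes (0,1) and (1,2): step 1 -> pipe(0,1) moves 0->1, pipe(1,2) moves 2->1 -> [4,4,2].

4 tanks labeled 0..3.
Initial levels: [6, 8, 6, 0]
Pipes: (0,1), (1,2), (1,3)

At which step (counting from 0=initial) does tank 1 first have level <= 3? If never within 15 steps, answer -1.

Step 1: flows [1->0,1->2,1->3] -> levels [7 5 7 1]
Step 2: flows [0->1,2->1,1->3] -> levels [6 6 6 2]
Step 3: flows [0=1,1=2,1->3] -> levels [6 5 6 3]
Step 4: flows [0->1,2->1,1->3] -> levels [5 6 5 4]
Step 5: flows [1->0,1->2,1->3] -> levels [6 3 6 5]
Tank 1 first reaches <=3 at step 5

Answer: 5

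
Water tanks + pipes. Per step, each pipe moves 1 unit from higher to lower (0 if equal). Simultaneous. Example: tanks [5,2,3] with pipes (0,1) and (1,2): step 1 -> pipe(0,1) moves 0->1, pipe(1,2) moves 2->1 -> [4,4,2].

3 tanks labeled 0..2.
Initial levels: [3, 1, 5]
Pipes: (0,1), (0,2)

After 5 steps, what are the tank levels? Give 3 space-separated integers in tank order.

Step 1: flows [0->1,2->0] -> levels [3 2 4]
Step 2: flows [0->1,2->0] -> levels [3 3 3]
Step 3: flows [0=1,0=2] -> levels [3 3 3]
  -> stable; steps 4..5 unchanged -> [3 3 3]

Answer: 3 3 3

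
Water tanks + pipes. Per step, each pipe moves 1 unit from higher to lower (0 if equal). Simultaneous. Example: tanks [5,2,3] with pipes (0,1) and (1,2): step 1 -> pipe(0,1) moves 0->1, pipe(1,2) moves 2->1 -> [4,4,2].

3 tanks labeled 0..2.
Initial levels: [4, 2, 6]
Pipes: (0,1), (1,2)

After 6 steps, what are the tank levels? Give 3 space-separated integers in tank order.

Step 1: flows [0->1,2->1] -> levels [3 4 5]
Step 2: flows [1->0,2->1] -> levels [4 4 4]
Step 3: flows [0=1,1=2] -> levels [4 4 4]
  -> stable; steps 4..6 unchanged -> [4 4 4]

Answer: 4 4 4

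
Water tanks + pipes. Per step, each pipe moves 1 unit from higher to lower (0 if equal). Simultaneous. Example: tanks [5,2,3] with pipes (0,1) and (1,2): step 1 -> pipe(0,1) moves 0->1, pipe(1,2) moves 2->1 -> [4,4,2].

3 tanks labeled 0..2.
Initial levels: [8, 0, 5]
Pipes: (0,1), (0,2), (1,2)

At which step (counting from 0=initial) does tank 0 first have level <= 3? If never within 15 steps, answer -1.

Answer: -1

Derivation:
Step 1: flows [0->1,0->2,2->1] -> levels [6 2 5]
Step 2: flows [0->1,0->2,2->1] -> levels [4 4 5]
Step 3: flows [0=1,2->0,2->1] -> levels [5 5 3]
Step 4: flows [0=1,0->2,1->2] -> levels [4 4 5]
  -> period-2 cycle (repeats step 2); tank 0 never drops to <=3
Tank 0 never reaches <=3 within 15 steps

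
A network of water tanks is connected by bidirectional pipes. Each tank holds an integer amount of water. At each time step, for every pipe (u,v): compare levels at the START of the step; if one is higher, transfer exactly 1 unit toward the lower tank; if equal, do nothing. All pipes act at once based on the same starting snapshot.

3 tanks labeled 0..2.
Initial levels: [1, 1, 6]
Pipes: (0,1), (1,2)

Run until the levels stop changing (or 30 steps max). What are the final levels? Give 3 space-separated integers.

Answer: 3 2 3

Derivation:
Step 1: flows [0=1,2->1] -> levels [1 2 5]
Step 2: flows [1->0,2->1] -> levels [2 2 4]
Step 3: flows [0=1,2->1] -> levels [2 3 3]
Step 4: flows [1->0,1=2] -> levels [3 2 3]
Step 5: flows [0->1,2->1] -> levels [2 4 2]
Step 6: flows [1->0,1->2] -> levels [3 2 3]
  -> period-2 cycle: step 6 state = step 4 state; never stabilizes
  -> state at step 30: (30-4) mod 2 = 0, same as step 4 -> [3 2 3]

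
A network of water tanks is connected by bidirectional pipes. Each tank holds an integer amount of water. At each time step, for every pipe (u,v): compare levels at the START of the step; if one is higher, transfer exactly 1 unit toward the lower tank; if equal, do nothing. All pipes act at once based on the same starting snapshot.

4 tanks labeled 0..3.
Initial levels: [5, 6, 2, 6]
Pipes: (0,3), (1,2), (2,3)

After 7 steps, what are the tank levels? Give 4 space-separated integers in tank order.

Step 1: flows [3->0,1->2,3->2] -> levels [6 5 4 4]
Step 2: flows [0->3,1->2,2=3] -> levels [5 4 5 5]
Step 3: flows [0=3,2->1,2=3] -> levels [5 5 4 5]
Step 4: flows [0=3,1->2,3->2] -> levels [5 4 6 4]
Step 5: flows [0->3,2->1,2->3] -> levels [4 5 4 6]
Step 6: flows [3->0,1->2,3->2] -> levels [5 4 6 4]
  -> period-2 cycle: step 6 state = step 4 state
  -> state at step 7: (7-4) mod 2 = 1, same as step 5 -> [4 5 4 6]

Answer: 4 5 4 6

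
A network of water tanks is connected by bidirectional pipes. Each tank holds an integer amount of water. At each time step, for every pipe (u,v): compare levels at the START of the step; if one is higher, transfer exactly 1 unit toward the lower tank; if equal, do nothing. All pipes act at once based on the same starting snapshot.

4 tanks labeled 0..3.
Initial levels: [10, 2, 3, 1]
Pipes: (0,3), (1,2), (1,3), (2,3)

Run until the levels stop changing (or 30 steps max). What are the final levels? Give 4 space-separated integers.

Answer: 4 3 5 4

Derivation:
Step 1: flows [0->3,2->1,1->3,2->3] -> levels [9 2 1 4]
Step 2: flows [0->3,1->2,3->1,3->2] -> levels [8 2 3 3]
Step 3: flows [0->3,2->1,3->1,2=3] -> levels [7 4 2 3]
Step 4: flows [0->3,1->2,1->3,3->2] -> levels [6 2 4 4]
Step 5: flows [0->3,2->1,3->1,2=3] -> levels [5 4 3 4]
Step 6: flows [0->3,1->2,1=3,3->2] -> levels [4 3 5 4]
Step 7: flows [0=3,2->1,3->1,2->3] -> levels [4 5 3 4]
Step 8: flows [0=3,1->2,1->3,3->2] -> levels [4 3 5 4]
  -> period-2 cycle: step 8 state = step 6 state; never stabilizes
  -> state at step 30: (30-6) mod 2 = 0, same as step 6 -> [4 3 5 4]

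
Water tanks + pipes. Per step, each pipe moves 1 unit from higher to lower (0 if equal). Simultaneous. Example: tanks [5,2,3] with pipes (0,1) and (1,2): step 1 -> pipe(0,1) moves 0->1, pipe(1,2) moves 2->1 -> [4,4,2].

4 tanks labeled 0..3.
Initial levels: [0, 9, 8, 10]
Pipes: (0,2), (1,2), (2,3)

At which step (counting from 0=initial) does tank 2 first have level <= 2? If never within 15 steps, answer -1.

Step 1: flows [2->0,1->2,3->2] -> levels [1 8 9 9]
Step 2: flows [2->0,2->1,2=3] -> levels [2 9 7 9]
Step 3: flows [2->0,1->2,3->2] -> levels [3 8 8 8]
Step 4: flows [2->0,1=2,2=3] -> levels [4 8 7 8]
Step 5: flows [2->0,1->2,3->2] -> levels [5 7 8 7]
Step 6: flows [2->0,2->1,2->3] -> levels [6 8 5 8]
Step 7: flows [0->2,1->2,3->2] -> levels [5 7 8 7]
  -> period-2 cycle (repeats step 5); tank 2 never drops to <=2
Tank 2 never reaches <=2 within 15 steps

Answer: -1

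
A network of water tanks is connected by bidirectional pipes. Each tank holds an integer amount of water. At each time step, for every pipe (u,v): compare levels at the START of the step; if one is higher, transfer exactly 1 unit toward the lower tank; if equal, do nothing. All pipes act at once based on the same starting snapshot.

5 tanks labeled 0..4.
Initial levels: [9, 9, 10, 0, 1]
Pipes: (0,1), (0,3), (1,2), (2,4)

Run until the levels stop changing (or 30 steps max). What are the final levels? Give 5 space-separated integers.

Answer: 7 5 7 5 5

Derivation:
Step 1: flows [0=1,0->3,2->1,2->4] -> levels [8 10 8 1 2]
Step 2: flows [1->0,0->3,1->2,2->4] -> levels [8 8 8 2 3]
Step 3: flows [0=1,0->3,1=2,2->4] -> levels [7 8 7 3 4]
Step 4: flows [1->0,0->3,1->2,2->4] -> levels [7 6 7 4 5]
Step 5: flows [0->1,0->3,2->1,2->4] -> levels [5 8 5 5 6]
Step 6: flows [1->0,0=3,1->2,4->2] -> levels [6 6 7 5 5]
Step 7: flows [0=1,0->3,2->1,2->4] -> levels [5 7 5 6 6]
Step 8: flows [1->0,3->0,1->2,4->2] -> levels [7 5 7 5 5]
Step 9: flows [0->1,0->3,2->1,2->4] -> levels [5 7 5 6 6]
  -> period-2 cycle: step 9 state = step 7 state; never stabilizes
  -> state at step 30: (30-7) mod 2 = 1, same as step 8 -> [7 5 7 5 5]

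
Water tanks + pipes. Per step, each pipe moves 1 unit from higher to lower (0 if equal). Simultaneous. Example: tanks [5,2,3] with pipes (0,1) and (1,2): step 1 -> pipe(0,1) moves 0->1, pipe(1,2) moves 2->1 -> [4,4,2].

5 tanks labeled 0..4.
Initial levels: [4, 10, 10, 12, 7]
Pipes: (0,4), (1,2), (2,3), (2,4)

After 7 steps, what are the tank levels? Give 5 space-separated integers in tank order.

Answer: 7 10 7 10 9

Derivation:
Step 1: flows [4->0,1=2,3->2,2->4] -> levels [5 10 10 11 7]
Step 2: flows [4->0,1=2,3->2,2->4] -> levels [6 10 10 10 7]
Step 3: flows [4->0,1=2,2=3,2->4] -> levels [7 10 9 10 7]
Step 4: flows [0=4,1->2,3->2,2->4] -> levels [7 9 10 9 8]
Step 5: flows [4->0,2->1,2->3,2->4] -> levels [8 10 7 10 8]
Step 6: flows [0=4,1->2,3->2,4->2] -> levels [8 9 10 9 7]
Step 7: flows [0->4,2->1,2->3,2->4] -> levels [7 10 7 10 9]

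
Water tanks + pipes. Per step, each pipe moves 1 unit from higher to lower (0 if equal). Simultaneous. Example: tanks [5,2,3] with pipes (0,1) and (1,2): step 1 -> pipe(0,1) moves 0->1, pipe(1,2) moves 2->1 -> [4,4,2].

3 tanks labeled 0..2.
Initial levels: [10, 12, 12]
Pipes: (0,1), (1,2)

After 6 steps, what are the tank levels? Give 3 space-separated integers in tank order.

Step 1: flows [1->0,1=2] -> levels [11 11 12]
Step 2: flows [0=1,2->1] -> levels [11 12 11]
Step 3: flows [1->0,1->2] -> levels [12 10 12]
Step 4: flows [0->1,2->1] -> levels [11 12 11]
  -> period-2 cycle: step 4 state = step 2 state
  -> state at step 6: (6-2) mod 2 = 0, same as step 2 -> [11 12 11]

Answer: 11 12 11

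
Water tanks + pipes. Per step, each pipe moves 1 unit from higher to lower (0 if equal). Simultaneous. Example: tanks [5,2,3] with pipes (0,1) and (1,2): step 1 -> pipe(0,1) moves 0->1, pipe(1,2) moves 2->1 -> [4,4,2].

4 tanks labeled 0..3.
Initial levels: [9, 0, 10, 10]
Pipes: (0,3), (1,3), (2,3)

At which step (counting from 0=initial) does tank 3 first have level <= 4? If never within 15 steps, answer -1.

Answer: -1

Derivation:
Step 1: flows [3->0,3->1,2=3] -> levels [10 1 10 8]
Step 2: flows [0->3,3->1,2->3] -> levels [9 2 9 9]
Step 3: flows [0=3,3->1,2=3] -> levels [9 3 9 8]
Step 4: flows [0->3,3->1,2->3] -> levels [8 4 8 9]
Step 5: flows [3->0,3->1,3->2] -> levels [9 5 9 6]
Step 6: flows [0->3,3->1,2->3] -> levels [8 6 8 7]
Step 7: flows [0->3,3->1,2->3] -> levels [7 7 7 8]
Step 8: flows [3->0,3->1,3->2] -> levels [8 8 8 5]
Step 9: flows [0->3,1->3,2->3] -> levels [7 7 7 8]
  -> period-2 cycle (repeats step 7); tank 3 never drops to <=4
Tank 3 never reaches <=4 within 15 steps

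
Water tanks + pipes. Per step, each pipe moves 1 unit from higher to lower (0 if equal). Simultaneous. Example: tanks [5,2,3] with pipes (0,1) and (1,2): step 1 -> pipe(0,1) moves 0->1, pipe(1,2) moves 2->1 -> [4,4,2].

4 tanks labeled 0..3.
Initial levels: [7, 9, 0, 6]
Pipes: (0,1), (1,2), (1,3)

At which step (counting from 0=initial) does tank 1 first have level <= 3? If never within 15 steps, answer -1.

Step 1: flows [1->0,1->2,1->3] -> levels [8 6 1 7]
Step 2: flows [0->1,1->2,3->1] -> levels [7 7 2 6]
Step 3: flows [0=1,1->2,1->3] -> levels [7 5 3 7]
Step 4: flows [0->1,1->2,3->1] -> levels [6 6 4 6]
Step 5: flows [0=1,1->2,1=3] -> levels [6 5 5 6]
Step 6: flows [0->1,1=2,3->1] -> levels [5 7 5 5]
Step 7: flows [1->0,1->2,1->3] -> levels [6 4 6 6]
Step 8: flows [0->1,2->1,3->1] -> levels [5 7 5 5]
  -> period-2 cycle (repeats step 6); tank 1 never drops to <=3
Tank 1 never reaches <=3 within 15 steps

Answer: -1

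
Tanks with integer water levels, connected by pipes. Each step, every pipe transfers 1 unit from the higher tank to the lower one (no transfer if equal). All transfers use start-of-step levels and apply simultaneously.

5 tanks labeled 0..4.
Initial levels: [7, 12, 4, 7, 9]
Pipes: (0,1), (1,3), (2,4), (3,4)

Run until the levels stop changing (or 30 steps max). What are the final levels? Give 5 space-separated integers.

Answer: 9 7 8 9 6

Derivation:
Step 1: flows [1->0,1->3,4->2,4->3] -> levels [8 10 5 9 7]
Step 2: flows [1->0,1->3,4->2,3->4] -> levels [9 8 6 9 7]
Step 3: flows [0->1,3->1,4->2,3->4] -> levels [8 10 7 7 7]
Step 4: flows [1->0,1->3,2=4,3=4] -> levels [9 8 7 8 7]
Step 5: flows [0->1,1=3,2=4,3->4] -> levels [8 9 7 7 8]
Step 6: flows [1->0,1->3,4->2,4->3] -> levels [9 7 8 9 6]
Step 7: flows [0->1,3->1,2->4,3->4] -> levels [8 9 7 7 8]
  -> period-2 cycle: step 7 state = step 5 state; never stabilizes
  -> state at step 30: (30-5) mod 2 = 1, same as step 6 -> [9 7 8 9 6]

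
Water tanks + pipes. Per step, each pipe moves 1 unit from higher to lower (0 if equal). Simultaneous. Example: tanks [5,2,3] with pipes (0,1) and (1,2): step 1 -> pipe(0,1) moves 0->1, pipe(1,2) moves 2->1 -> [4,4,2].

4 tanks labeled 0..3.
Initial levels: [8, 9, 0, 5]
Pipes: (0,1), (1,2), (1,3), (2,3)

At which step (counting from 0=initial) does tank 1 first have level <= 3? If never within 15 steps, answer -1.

Answer: -1

Derivation:
Step 1: flows [1->0,1->2,1->3,3->2] -> levels [9 6 2 5]
Step 2: flows [0->1,1->2,1->3,3->2] -> levels [8 5 4 5]
Step 3: flows [0->1,1->2,1=3,3->2] -> levels [7 5 6 4]
Step 4: flows [0->1,2->1,1->3,2->3] -> levels [6 6 4 6]
Step 5: flows [0=1,1->2,1=3,3->2] -> levels [6 5 6 5]
Step 6: flows [0->1,2->1,1=3,2->3] -> levels [5 7 4 6]
Step 7: flows [1->0,1->2,1->3,3->2] -> levels [6 4 6 6]
Step 8: flows [0->1,2->1,3->1,2=3] -> levels [5 7 5 5]
Step 9: flows [1->0,1->2,1->3,2=3] -> levels [6 4 6 6]
  -> period-2 cycle (repeats step 7); tank 1 never drops to <=3
Tank 1 never reaches <=3 within 15 steps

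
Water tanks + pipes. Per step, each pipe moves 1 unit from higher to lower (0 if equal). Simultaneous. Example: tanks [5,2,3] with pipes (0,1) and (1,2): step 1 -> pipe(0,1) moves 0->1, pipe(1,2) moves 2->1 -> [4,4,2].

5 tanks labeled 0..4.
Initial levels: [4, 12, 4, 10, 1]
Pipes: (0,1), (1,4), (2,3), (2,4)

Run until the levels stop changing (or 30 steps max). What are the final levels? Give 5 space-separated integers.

Step 1: flows [1->0,1->4,3->2,2->4] -> levels [5 10 4 9 3]
Step 2: flows [1->0,1->4,3->2,2->4] -> levels [6 8 4 8 5]
Step 3: flows [1->0,1->4,3->2,4->2] -> levels [7 6 6 7 5]
Step 4: flows [0->1,1->4,3->2,2->4] -> levels [6 6 6 6 7]
Step 5: flows [0=1,4->1,2=3,4->2] -> levels [6 7 7 6 5]
Step 6: flows [1->0,1->4,2->3,2->4] -> levels [7 5 5 7 7]
Step 7: flows [0->1,4->1,3->2,4->2] -> levels [6 7 7 6 5]
  -> period-2 cycle: step 7 state = step 5 state; never stabilizes
  -> state at step 30: (30-5) mod 2 = 1, same as step 6 -> [7 5 5 7 7]

Answer: 7 5 5 7 7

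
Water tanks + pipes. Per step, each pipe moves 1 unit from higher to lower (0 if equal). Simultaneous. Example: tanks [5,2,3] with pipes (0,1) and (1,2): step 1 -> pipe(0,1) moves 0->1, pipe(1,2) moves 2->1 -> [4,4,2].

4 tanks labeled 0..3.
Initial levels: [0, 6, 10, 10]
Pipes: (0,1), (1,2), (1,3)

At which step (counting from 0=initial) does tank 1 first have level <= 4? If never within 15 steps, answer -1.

Step 1: flows [1->0,2->1,3->1] -> levels [1 7 9 9]
Step 2: flows [1->0,2->1,3->1] -> levels [2 8 8 8]
Step 3: flows [1->0,1=2,1=3] -> levels [3 7 8 8]
Step 4: flows [1->0,2->1,3->1] -> levels [4 8 7 7]
Step 5: flows [1->0,1->2,1->3] -> levels [5 5 8 8]
Step 6: flows [0=1,2->1,3->1] -> levels [5 7 7 7]
Step 7: flows [1->0,1=2,1=3] -> levels [6 6 7 7]
Step 8: flows [0=1,2->1,3->1] -> levels [6 8 6 6]
Step 9: flows [1->0,1->2,1->3] -> levels [7 5 7 7]
Step 10: flows [0->1,2->1,3->1] -> levels [6 8 6 6]
  -> period-2 cycle (repeats step 8); tank 1 never drops to <=4
Tank 1 never reaches <=4 within 15 steps

Answer: -1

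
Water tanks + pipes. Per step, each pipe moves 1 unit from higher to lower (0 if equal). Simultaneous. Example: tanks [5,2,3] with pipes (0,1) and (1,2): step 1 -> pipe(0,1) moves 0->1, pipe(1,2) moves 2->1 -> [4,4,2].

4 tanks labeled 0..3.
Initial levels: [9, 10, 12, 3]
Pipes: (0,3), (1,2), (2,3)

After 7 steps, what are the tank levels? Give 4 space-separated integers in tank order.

Step 1: flows [0->3,2->1,2->3] -> levels [8 11 10 5]
Step 2: flows [0->3,1->2,2->3] -> levels [7 10 10 7]
Step 3: flows [0=3,1=2,2->3] -> levels [7 10 9 8]
Step 4: flows [3->0,1->2,2->3] -> levels [8 9 9 8]
Step 5: flows [0=3,1=2,2->3] -> levels [8 9 8 9]
Step 6: flows [3->0,1->2,3->2] -> levels [9 8 10 7]
Step 7: flows [0->3,2->1,2->3] -> levels [8 9 8 9]

Answer: 8 9 8 9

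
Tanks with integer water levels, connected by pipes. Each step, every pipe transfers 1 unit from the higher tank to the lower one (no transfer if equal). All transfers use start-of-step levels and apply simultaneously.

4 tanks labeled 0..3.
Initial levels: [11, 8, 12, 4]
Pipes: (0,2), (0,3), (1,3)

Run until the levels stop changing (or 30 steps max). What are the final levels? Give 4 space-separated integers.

Answer: 10 9 8 8

Derivation:
Step 1: flows [2->0,0->3,1->3] -> levels [11 7 11 6]
Step 2: flows [0=2,0->3,1->3] -> levels [10 6 11 8]
Step 3: flows [2->0,0->3,3->1] -> levels [10 7 10 8]
Step 4: flows [0=2,0->3,3->1] -> levels [9 8 10 8]
Step 5: flows [2->0,0->3,1=3] -> levels [9 8 9 9]
Step 6: flows [0=2,0=3,3->1] -> levels [9 9 9 8]
Step 7: flows [0=2,0->3,1->3] -> levels [8 8 9 10]
Step 8: flows [2->0,3->0,3->1] -> levels [10 9 8 8]
Step 9: flows [0->2,0->3,1->3] -> levels [8 8 9 10]
  -> period-2 cycle: step 9 state = step 7 state; never stabilizes
  -> state at step 30: (30-7) mod 2 = 1, same as step 8 -> [10 9 8 8]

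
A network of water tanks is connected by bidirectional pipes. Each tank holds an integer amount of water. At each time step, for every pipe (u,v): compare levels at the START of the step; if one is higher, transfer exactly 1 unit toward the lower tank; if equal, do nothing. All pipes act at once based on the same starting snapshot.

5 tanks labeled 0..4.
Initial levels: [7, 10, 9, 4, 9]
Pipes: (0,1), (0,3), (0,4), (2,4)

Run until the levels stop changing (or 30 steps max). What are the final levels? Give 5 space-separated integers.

Step 1: flows [1->0,0->3,4->0,2=4] -> levels [8 9 9 5 8]
Step 2: flows [1->0,0->3,0=4,2->4] -> levels [8 8 8 6 9]
Step 3: flows [0=1,0->3,4->0,4->2] -> levels [8 8 9 7 7]
Step 4: flows [0=1,0->3,0->4,2->4] -> levels [6 8 8 8 9]
Step 5: flows [1->0,3->0,4->0,4->2] -> levels [9 7 9 7 7]
Step 6: flows [0->1,0->3,0->4,2->4] -> levels [6 8 8 8 9]
  -> period-2 cycle: step 6 state = step 4 state; never stabilizes
  -> state at step 30: (30-4) mod 2 = 0, same as step 4 -> [6 8 8 8 9]

Answer: 6 8 8 8 9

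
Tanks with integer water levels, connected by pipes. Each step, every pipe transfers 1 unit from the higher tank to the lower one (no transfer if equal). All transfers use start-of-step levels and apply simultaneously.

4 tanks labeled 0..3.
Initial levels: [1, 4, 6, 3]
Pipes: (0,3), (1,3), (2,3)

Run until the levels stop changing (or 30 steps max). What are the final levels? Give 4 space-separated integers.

Step 1: flows [3->0,1->3,2->3] -> levels [2 3 5 4]
Step 2: flows [3->0,3->1,2->3] -> levels [3 4 4 3]
Step 3: flows [0=3,1->3,2->3] -> levels [3 3 3 5]
Step 4: flows [3->0,3->1,3->2] -> levels [4 4 4 2]
Step 5: flows [0->3,1->3,2->3] -> levels [3 3 3 5]
  -> period-2 cycle: step 5 state = step 3 state; never stabilizes
  -> state at step 30: (30-3) mod 2 = 1, same as step 4 -> [4 4 4 2]

Answer: 4 4 4 2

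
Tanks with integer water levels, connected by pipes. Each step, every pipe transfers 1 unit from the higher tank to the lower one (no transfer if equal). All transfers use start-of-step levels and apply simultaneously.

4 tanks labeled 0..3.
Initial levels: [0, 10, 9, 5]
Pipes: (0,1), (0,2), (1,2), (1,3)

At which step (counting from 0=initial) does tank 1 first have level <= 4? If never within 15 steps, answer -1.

Step 1: flows [1->0,2->0,1->2,1->3] -> levels [2 7 9 6]
Step 2: flows [1->0,2->0,2->1,1->3] -> levels [4 6 7 7]
Step 3: flows [1->0,2->0,2->1,3->1] -> levels [6 7 5 6]
Step 4: flows [1->0,0->2,1->2,1->3] -> levels [6 4 7 7]
Tank 1 first reaches <=4 at step 4

Answer: 4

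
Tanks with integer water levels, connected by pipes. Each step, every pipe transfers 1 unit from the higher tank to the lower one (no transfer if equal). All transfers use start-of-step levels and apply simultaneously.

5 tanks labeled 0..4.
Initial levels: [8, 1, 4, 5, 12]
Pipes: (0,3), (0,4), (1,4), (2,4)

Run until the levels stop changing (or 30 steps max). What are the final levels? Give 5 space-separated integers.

Step 1: flows [0->3,4->0,4->1,4->2] -> levels [8 2 5 6 9]
Step 2: flows [0->3,4->0,4->1,4->2] -> levels [8 3 6 7 6]
Step 3: flows [0->3,0->4,4->1,2=4] -> levels [6 4 6 8 6]
Step 4: flows [3->0,0=4,4->1,2=4] -> levels [7 5 6 7 5]
Step 5: flows [0=3,0->4,1=4,2->4] -> levels [6 5 5 7 7]
Step 6: flows [3->0,4->0,4->1,4->2] -> levels [8 6 6 6 4]
Step 7: flows [0->3,0->4,1->4,2->4] -> levels [6 5 5 7 7]
  -> period-2 cycle: step 7 state = step 5 state; never stabilizes
  -> state at step 30: (30-5) mod 2 = 1, same as step 6 -> [8 6 6 6 4]

Answer: 8 6 6 6 4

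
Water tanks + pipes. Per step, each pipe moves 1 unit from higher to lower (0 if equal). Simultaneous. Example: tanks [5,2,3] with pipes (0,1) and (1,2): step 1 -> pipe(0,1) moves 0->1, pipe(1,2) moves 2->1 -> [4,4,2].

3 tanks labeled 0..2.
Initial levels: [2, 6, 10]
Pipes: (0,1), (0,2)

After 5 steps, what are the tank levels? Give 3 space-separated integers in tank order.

Answer: 6 6 6

Derivation:
Step 1: flows [1->0,2->0] -> levels [4 5 9]
Step 2: flows [1->0,2->0] -> levels [6 4 8]
Step 3: flows [0->1,2->0] -> levels [6 5 7]
Step 4: flows [0->1,2->0] -> levels [6 6 6]
Step 5: flows [0=1,0=2] -> levels [6 6 6]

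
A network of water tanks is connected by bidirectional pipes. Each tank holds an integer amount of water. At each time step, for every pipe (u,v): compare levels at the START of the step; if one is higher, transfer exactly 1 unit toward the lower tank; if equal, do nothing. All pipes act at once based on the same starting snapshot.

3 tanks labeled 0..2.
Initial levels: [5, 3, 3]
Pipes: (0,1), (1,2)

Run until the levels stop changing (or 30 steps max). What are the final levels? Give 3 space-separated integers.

Step 1: flows [0->1,1=2] -> levels [4 4 3]
Step 2: flows [0=1,1->2] -> levels [4 3 4]
Step 3: flows [0->1,2->1] -> levels [3 5 3]
Step 4: flows [1->0,1->2] -> levels [4 3 4]
  -> period-2 cycle: step 4 state = step 2 state; never stabilizes
  -> state at step 30: (30-2) mod 2 = 0, same as step 2 -> [4 3 4]

Answer: 4 3 4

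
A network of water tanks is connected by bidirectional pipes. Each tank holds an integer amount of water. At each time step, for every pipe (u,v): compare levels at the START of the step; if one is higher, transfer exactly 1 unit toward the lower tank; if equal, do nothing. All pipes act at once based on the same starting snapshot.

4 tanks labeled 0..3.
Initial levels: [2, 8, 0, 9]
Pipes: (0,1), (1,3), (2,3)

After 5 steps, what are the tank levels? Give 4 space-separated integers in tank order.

Step 1: flows [1->0,3->1,3->2] -> levels [3 8 1 7]
Step 2: flows [1->0,1->3,3->2] -> levels [4 6 2 7]
Step 3: flows [1->0,3->1,3->2] -> levels [5 6 3 5]
Step 4: flows [1->0,1->3,3->2] -> levels [6 4 4 5]
Step 5: flows [0->1,3->1,3->2] -> levels [5 6 5 3]

Answer: 5 6 5 3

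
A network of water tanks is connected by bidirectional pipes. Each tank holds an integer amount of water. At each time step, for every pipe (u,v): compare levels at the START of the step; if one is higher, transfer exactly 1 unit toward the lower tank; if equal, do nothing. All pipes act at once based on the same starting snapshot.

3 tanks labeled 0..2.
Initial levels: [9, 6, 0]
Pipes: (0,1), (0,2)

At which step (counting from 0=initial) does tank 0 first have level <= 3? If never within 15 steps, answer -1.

Answer: -1

Derivation:
Step 1: flows [0->1,0->2] -> levels [7 7 1]
Step 2: flows [0=1,0->2] -> levels [6 7 2]
Step 3: flows [1->0,0->2] -> levels [6 6 3]
Step 4: flows [0=1,0->2] -> levels [5 6 4]
Step 5: flows [1->0,0->2] -> levels [5 5 5]
Step 6: flows [0=1,0=2] -> levels [5 5 5]
  -> stable; tank 0 stays at 5 > 3
Tank 0 never reaches <=3 within 15 steps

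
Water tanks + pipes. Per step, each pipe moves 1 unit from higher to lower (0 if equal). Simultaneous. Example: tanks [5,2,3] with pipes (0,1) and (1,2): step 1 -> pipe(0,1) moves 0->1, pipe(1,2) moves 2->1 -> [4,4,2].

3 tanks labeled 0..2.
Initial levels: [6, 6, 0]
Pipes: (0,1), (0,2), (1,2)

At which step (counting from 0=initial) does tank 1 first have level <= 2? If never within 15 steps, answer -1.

Answer: -1

Derivation:
Step 1: flows [0=1,0->2,1->2] -> levels [5 5 2]
Step 2: flows [0=1,0->2,1->2] -> levels [4 4 4]
Step 3: flows [0=1,0=2,1=2] -> levels [4 4 4]
  -> stable; tank 1 stays at 4 > 2
Tank 1 never reaches <=2 within 15 steps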